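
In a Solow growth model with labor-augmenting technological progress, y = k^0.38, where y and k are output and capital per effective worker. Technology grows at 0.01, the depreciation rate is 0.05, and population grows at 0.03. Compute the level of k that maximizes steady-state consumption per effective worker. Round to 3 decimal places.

Break-even investment rate: n + g + δ = 0.03 + 0.01 + 0.05 = 0.09.
Golden rule sets MPK = n+g+δ: 0.38·k^(0.38−1) = 0.09, so k_gold = (0.38/0.09)^(1/0.62) ≈ 10.2079.

k_gold ≈ 10.208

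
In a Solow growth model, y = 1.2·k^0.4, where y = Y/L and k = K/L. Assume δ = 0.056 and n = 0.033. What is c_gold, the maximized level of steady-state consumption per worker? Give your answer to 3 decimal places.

c_gold ≈ 2.214

Capital per worker breaks even when investment replaces (n + δ)·k; here n + δ = 0.089.
At the golden rule the marginal product of capital equals n+δ: 0.4·1.2·k^(0.4−1) = 0.089. Solving, k_gold = (0.4·1.2/0.089)^(1/0.6) ≈ 16.5864.
y_gold = 1.2·16.5864^0.4 ≈ 3.6905.
c_gold = y_gold − (n+δ)·k_gold = 3.6905 − 0.089·16.5864 ≈ 2.2143.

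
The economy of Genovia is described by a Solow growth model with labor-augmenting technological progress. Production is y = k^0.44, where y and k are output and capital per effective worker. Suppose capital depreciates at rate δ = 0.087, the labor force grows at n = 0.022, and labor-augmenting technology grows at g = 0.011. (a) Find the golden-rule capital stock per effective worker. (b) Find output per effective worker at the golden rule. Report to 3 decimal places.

(a) k_gold ≈ 10.177; (b) y_gold ≈ 2.776

Capital per effective worker breaks even when investment replaces (n + g + δ)·k; here n + g + δ = 0.12.
Setting f'(k) = n+g+δ gives 0.44·k^(0.44−1) = 0.12, hence k_gold = (0.44/0.12)^(1/0.56) ≈ 10.1772.
y_gold = 10.1772^0.44 ≈ 2.7756.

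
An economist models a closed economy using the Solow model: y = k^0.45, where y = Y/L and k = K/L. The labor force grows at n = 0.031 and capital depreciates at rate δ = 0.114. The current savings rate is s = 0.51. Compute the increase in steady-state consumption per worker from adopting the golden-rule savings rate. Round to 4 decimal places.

Δc ≈ 0.0181

n + δ = 0.031 + 0.114 = 0.145.
Current steady state (s = 0.51): k* = (0.51/0.145)^(1/0.55) ≈ 9.8423, y* = 9.8423^0.45 ≈ 2.7983, c* = (1−0.51)·2.7983 ≈ 1.3712.
Setting f'(k) = n+δ gives 0.45·k^(0.45−1) = 0.145, hence k_gold = (0.45/0.145)^(1/0.55) ≈ 7.8390.
y_gold = 7.8390^0.45 ≈ 2.5259, c_gold = y_gold − 0.145·k_gold ≈ 1.3893.
Gain: Δc = 1.3893 − 1.3712 ≈ 0.0181.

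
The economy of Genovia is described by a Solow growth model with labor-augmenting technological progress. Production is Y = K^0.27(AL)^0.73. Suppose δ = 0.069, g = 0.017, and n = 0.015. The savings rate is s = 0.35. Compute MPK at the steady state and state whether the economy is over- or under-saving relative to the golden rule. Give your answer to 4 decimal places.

Capital per effective worker breaks even when investment replaces (n + g + δ)·k; here n + g + δ = 0.101.
Steady-state k*: s·k^0.27 = 0.101·k gives k* = (0.35/0.101)^(1/0.73) ≈ 5.4876.
MPK = 0.27·5.4876^(-0.73) ≈ 0.0779.
MPK < n+g+δ = 0.101, so the economy is dynamically inefficient (over-saving).

over-saving; MPK ≈ 0.0779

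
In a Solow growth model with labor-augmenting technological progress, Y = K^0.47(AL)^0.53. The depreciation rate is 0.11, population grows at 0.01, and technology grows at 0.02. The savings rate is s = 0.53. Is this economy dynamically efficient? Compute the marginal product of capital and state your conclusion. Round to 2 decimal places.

The effective depreciation rate is n + g + δ = 0.01 + 0.02 + 0.11 = 0.14.
Steady-state k*: s·k^0.47 = 0.14·k gives k* = (0.53/0.14)^(1/0.53) ≈ 12.3266.
MPK = 0.47·12.3266^(-0.53) ≈ 0.1242.
MPK < n+g+δ = 0.14, so the economy is dynamically inefficient (over-saving).

dynamically inefficient; MPK ≈ 0.12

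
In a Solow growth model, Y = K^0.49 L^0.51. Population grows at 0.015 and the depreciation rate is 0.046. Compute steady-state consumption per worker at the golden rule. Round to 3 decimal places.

c_gold ≈ 3.775

n + δ = 0.015 + 0.046 = 0.061.
Setting f'(k) = n+δ gives 0.49·k^(0.49−1) = 0.061, hence k_gold = (0.49/0.061)^(1/0.51) ≈ 59.4631.
y_gold = 59.4631^0.49 ≈ 7.4025.
c_gold = y_gold − (n+δ)·k_gold = 7.4025 − 0.061·59.4631 ≈ 3.7753.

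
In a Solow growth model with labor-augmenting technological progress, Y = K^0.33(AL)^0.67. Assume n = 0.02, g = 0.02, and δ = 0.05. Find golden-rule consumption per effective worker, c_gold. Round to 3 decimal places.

c_gold ≈ 1.271

n + g + δ = 0.02 + 0.02 + 0.05 = 0.09.
Golden rule sets MPK = n+g+δ: 0.33·k^(0.33−1) = 0.09, so k_gold = (0.33/0.09)^(1/0.67) ≈ 6.9534.
y_gold = 6.9534^0.33 ≈ 1.8964.
c_gold = y_gold − (n+g+δ)·k_gold = 1.8964 − 0.09·6.9534 ≈ 1.2706.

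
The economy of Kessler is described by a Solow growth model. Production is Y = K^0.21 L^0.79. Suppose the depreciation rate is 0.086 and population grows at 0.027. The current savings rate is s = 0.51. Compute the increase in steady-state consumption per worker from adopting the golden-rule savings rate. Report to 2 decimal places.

Δc ≈ 0.20

Capital per worker breaks even when investment replaces (n + δ)·k; here n + δ = 0.113.
Current steady state (s = 0.51): k* = (0.51/0.113)^(1/0.79) ≈ 6.7371, y* = 6.7371^0.21 ≈ 1.4927, c* = (1−0.51)·1.4927 ≈ 0.7314.
Maximizing c = f(k) − (n+δ)·k gives f'(k) = n+δ, i.e. 0.21·k^(0.21−1) = 0.113, so k_gold = (0.21/0.113)^(1/0.79) ≈ 2.1912.
y_gold = 2.1912^0.21 ≈ 1.1791, c_gold = y_gold − 0.113·k_gold ≈ 0.9315.
Gain: Δc = 0.9315 − 0.7314 ≈ 0.2000.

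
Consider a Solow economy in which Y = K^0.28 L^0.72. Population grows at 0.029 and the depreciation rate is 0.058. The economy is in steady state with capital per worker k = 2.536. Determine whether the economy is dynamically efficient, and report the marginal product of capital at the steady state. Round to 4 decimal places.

dynamically efficient; MPK ≈ 0.1433

Break-even investment rate: n + δ = 0.029 + 0.058 = 0.087.
MPK = 0.28·k^(0.28−1) = 0.28·2.536^(-0.72) ≈ 0.1433.
MPK > 0.087, so the economy is dynamically efficient (under-saving).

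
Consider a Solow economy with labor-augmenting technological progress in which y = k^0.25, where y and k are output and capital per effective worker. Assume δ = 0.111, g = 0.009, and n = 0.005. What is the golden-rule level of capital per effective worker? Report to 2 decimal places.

k_gold ≈ 2.52

The effective depreciation rate is n + g + δ = 0.005 + 0.009 + 0.111 = 0.125.
Maximizing c = f(k) − (n+g+δ)·k gives f'(k) = n+g+δ, i.e. 0.25·k^(0.25−1) = 0.125, so k_gold = (0.25/0.125)^(1/0.75) ≈ 2.5198.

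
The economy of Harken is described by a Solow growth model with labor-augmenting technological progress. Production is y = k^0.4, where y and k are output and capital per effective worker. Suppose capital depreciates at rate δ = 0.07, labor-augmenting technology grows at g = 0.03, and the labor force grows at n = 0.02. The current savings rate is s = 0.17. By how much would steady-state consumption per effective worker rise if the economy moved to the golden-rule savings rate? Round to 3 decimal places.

Δc ≈ 0.292

Capital per effective worker breaks even when investment replaces (n + g + δ)·k; here n + g + δ = 0.12.
Current steady state (s = 0.17): k* = (0.17/0.12)^(1/0.6) ≈ 1.7870, y* = 1.7870^0.4 ≈ 1.2614, c* = (1−0.17)·1.2614 ≈ 1.0469.
Golden rule sets MPK = n+g+δ: 0.4·k^(0.4−1) = 0.12, so k_gold = (0.4/0.12)^(1/0.6) ≈ 7.4381.
y_gold = 7.4381^0.4 ≈ 2.2314, c_gold = y_gold − 0.12·k_gold ≈ 1.3389.
Gain: Δc = 1.3389 − 1.0469 ≈ 0.2919.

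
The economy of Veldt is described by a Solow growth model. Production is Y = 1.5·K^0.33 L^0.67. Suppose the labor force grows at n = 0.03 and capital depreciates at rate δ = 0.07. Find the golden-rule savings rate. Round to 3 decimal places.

n + δ = 0.03 + 0.07 = 0.1.
At the golden rule MPK = n+δ, and in any Cobb-Douglas steady state s = (n+δ)·k/y = MPK·k/y = capital's share 0.33.

s_gold = 0.330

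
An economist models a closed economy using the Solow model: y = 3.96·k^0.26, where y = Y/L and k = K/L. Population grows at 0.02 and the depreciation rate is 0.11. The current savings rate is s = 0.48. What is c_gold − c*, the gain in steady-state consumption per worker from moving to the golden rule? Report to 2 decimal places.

Δc ≈ 0.78

n + δ = 0.02 + 0.11 = 0.13.
Current steady state (s = 0.48): k* = (0.48·3.96/0.13)^(1/0.74) ≈ 37.5245, y* = 3.96·37.5245^0.26 ≈ 10.1629, c* = (1−0.48)·10.1629 ≈ 5.2847.
Golden rule sets MPK = n+δ: 0.26·3.96·k^(0.26−1) = 0.13, so k_gold = (0.26·3.96/0.13)^(1/0.74) ≈ 16.3868.
y_gold = 3.96·16.3868^0.26 ≈ 8.1934, c_gold = y_gold − 0.13·k_gold ≈ 6.0631.
Gain: Δc = 6.0631 − 5.2847 ≈ 0.7784.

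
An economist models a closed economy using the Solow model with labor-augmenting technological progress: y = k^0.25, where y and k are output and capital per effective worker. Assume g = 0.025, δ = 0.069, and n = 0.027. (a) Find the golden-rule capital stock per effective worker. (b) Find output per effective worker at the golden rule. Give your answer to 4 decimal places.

(a) k_gold ≈ 2.6315; (b) y_gold ≈ 1.2737

n + g + δ = 0.027 + 0.025 + 0.069 = 0.121.
Golden rule sets MPK = n+g+δ: 0.25·k^(0.25−1) = 0.121, so k_gold = (0.25/0.121)^(1/0.75) ≈ 2.6315.
y_gold = 2.6315^0.25 ≈ 1.2737.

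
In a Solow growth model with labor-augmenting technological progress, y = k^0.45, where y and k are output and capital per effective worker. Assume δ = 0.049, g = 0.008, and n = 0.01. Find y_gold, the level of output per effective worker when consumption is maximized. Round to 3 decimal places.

y_gold ≈ 4.751

The effective depreciation rate is n + g + δ = 0.01 + 0.008 + 0.049 = 0.067.
Setting f'(k) = n+g+δ gives 0.45·k^(0.45−1) = 0.067, hence k_gold = (0.45/0.067)^(1/0.55) ≈ 31.9071.
Output: y_gold = k_gold^0.45 = 31.9071^0.45 ≈ 4.7506.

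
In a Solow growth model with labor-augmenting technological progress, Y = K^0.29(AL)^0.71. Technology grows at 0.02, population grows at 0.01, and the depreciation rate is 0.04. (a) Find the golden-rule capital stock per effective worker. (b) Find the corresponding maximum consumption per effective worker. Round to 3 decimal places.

Break-even investment rate: n + g + δ = 0.01 + 0.02 + 0.04 = 0.07.
Setting f'(k) = n+g+δ gives 0.29·k^(0.29−1) = 0.07, hence k_gold = (0.29/0.07)^(1/0.71) ≈ 7.4035.
y_gold = 7.4035^0.29 ≈ 1.7870; c_gold = y_gold − 0.07·k_gold ≈ 1.2688.

(a) k_gold ≈ 7.403; (b) c_gold ≈ 1.269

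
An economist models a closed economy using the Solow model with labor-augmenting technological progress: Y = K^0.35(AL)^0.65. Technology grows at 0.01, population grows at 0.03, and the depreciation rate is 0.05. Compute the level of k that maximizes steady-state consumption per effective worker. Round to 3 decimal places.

n + g + δ = 0.03 + 0.01 + 0.05 = 0.09.
Setting f'(k) = n+g+δ gives 0.35·k^(0.35−1) = 0.09, hence k_gold = (0.35/0.09)^(1/0.65) ≈ 8.0802.

k_gold ≈ 8.080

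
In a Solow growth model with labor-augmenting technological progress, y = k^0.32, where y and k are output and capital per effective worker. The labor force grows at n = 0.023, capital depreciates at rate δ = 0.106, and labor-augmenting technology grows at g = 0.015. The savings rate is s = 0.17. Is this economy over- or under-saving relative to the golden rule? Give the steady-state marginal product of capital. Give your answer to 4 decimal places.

under-saving; MPK ≈ 0.2711

n + g + δ = 0.023 + 0.015 + 0.106 = 0.144.
Steady-state k*: s·k^0.32 = 0.144·k gives k* = (0.17/0.144)^(1/0.68) ≈ 1.2765.
MPK = 0.32·1.2765^(-0.68) ≈ 0.2711.
MPK > n+g+δ = 0.144, so the economy is dynamically efficient (under-saving).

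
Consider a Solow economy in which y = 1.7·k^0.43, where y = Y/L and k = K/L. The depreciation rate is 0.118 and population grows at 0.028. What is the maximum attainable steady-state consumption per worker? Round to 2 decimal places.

Break-even investment rate: n + δ = 0.028 + 0.118 = 0.146.
Setting f'(k) = n+δ gives 0.43·1.7·k^(0.43−1) = 0.146, hence k_gold = (0.43·1.7/0.146)^(1/0.57) ≈ 16.8774.
y_gold = 1.7·16.8774^0.43 ≈ 5.7305.
c_gold = y_gold − (n+δ)·k_gold = 5.7305 − 0.146·16.8774 ≈ 3.2664.

c_gold ≈ 3.27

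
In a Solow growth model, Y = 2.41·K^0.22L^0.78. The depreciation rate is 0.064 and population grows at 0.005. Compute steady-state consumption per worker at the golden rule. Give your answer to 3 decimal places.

c_gold ≈ 3.341

n + δ = 0.005 + 0.064 = 0.069.
Golden rule sets MPK = n+δ: 0.22·2.41·k^(0.22−1) = 0.069, so k_gold = (0.22·2.41/0.069)^(1/0.78) ≈ 13.6575.
y_gold = 2.41·13.6575^0.22 ≈ 4.2835.
c_gold = y_gold − (n+δ)·k_gold = 4.2835 − 0.069·13.6575 ≈ 3.3411.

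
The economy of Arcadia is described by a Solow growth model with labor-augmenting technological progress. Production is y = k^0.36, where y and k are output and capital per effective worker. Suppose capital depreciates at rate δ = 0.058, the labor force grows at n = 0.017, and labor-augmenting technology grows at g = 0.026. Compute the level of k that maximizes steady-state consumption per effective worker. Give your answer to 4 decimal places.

k_gold ≈ 7.2857

Capital per effective worker breaks even when investment replaces (n + g + δ)·k; here n + g + δ = 0.101.
Setting f'(k) = n+g+δ gives 0.36·k^(0.36−1) = 0.101, hence k_gold = (0.36/0.101)^(1/0.64) ≈ 7.2857.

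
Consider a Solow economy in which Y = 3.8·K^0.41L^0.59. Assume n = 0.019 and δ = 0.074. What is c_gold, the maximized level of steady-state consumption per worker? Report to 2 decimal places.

The effective depreciation rate is n + δ = 0.019 + 0.074 = 0.093.
Golden rule sets MPK = n+δ: 0.41·3.8·k^(0.41−1) = 0.093, so k_gold = (0.41·3.8/0.093)^(1/0.59) ≈ 118.7735.
y_gold = 3.8·118.7735^0.41 ≈ 26.9413.
c_gold = y_gold − (n+δ)·k_gold = 26.9413 − 0.093·118.7735 ≈ 15.8954.

c_gold ≈ 15.90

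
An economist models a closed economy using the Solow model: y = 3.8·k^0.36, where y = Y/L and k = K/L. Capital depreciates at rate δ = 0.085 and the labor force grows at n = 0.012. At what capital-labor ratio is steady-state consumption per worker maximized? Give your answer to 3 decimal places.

k_gold ≈ 62.489

Capital per worker breaks even when investment replaces (n + δ)·k; here n + δ = 0.097.
Maximizing c = f(k) − (n+δ)·k gives f'(k) = n+δ, i.e. 0.36·3.8·k^(0.36−1) = 0.097, so k_gold = (0.36·3.8/0.097)^(1/0.64) ≈ 62.4890.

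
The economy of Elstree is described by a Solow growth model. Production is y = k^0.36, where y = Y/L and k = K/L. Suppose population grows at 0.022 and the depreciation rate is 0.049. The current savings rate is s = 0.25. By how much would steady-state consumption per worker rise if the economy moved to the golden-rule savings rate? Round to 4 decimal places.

Δc ≈ 0.0725

Capital per worker breaks even when investment replaces (n + δ)·k; here n + δ = 0.071.
Current steady state (s = 0.25): k* = (0.25/0.071)^(1/0.64) ≈ 7.1481, y* = 7.1481^0.36 ≈ 2.0301, c* = (1−0.25)·2.0301 ≈ 1.5225.
Golden rule sets MPK = n+δ: 0.36·k^(0.36−1) = 0.071, so k_gold = (0.36/0.071)^(1/0.64) ≈ 12.6366.
y_gold = 12.6366^0.36 ≈ 2.4922, c_gold = y_gold − 0.071·k_gold ≈ 1.5950.
Gain: Δc = 1.5950 − 1.5225 ≈ 0.0725.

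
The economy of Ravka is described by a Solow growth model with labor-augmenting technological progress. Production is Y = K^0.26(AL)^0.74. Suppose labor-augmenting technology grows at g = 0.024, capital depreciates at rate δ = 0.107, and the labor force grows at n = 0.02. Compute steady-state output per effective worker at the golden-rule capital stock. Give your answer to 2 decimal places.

The effective depreciation rate is n + g + δ = 0.02 + 0.024 + 0.107 = 0.151.
At the golden rule the marginal product of capital equals n+g+δ: 0.26·k^(0.26−1) = 0.151. Solving, k_gold = (0.26/0.151)^(1/0.74) ≈ 2.0841.
Output: y_gold = k_gold^0.26 = 2.0841^0.26 ≈ 1.2104.

y_gold ≈ 1.21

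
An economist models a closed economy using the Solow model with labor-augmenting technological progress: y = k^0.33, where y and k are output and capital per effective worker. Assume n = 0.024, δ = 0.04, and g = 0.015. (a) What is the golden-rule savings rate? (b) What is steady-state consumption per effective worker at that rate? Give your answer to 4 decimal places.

Capital per effective worker breaks even when investment replaces (n + g + δ)·k; here n + g + δ = 0.079.
For Cobb-Douglas, s_gold equals capital's share: s_gold = 0.33.
Maximizing c = f(k) − (n+g+δ)·k gives f'(k) = n+g+δ, i.e. 0.33·k^(0.33−1) = 0.079, so k_gold = (0.33/0.079)^(1/0.67) ≈ 8.4469.
y_gold = 8.4469^0.33 ≈ 2.0221; c_gold = (1−0.33)·y_gold ≈ 1.3548.

(a) s_gold = 0.3300; (b) c_gold ≈ 1.3548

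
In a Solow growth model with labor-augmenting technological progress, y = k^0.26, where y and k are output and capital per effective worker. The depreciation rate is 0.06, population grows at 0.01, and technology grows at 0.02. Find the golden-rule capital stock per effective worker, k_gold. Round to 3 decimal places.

The effective depreciation rate is n + g + δ = 0.01 + 0.02 + 0.06 = 0.09.
Maximizing c = f(k) − (n+g+δ)·k gives f'(k) = n+g+δ, i.e. 0.26·k^(0.26−1) = 0.09, so k_gold = (0.26/0.09)^(1/0.74) ≈ 4.1938.

k_gold ≈ 4.194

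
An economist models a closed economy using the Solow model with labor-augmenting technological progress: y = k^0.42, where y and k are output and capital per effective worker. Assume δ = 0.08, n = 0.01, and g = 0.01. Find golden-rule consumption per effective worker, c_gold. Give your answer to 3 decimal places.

The effective depreciation rate is n + g + δ = 0.01 + 0.01 + 0.08 = 0.1.
Golden rule sets MPK = n+g+δ: 0.42·k^(0.42−1) = 0.1, so k_gold = (0.42/0.1)^(1/0.58) ≈ 11.8732.
y_gold = 11.8732^0.42 ≈ 2.8270.
c_gold = y_gold − (n+g+δ)·k_gold = 2.8270 − 0.1·11.8732 ≈ 1.6396.

c_gold ≈ 1.640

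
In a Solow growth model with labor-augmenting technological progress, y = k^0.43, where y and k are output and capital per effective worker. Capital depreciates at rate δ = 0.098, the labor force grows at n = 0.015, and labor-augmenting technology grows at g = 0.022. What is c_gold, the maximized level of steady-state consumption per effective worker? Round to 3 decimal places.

The effective depreciation rate is n + g + δ = 0.015 + 0.022 + 0.098 = 0.135.
At the golden rule the marginal product of capital equals n+g+δ: 0.43·k^(0.43−1) = 0.135. Solving, k_gold = (0.43/0.135)^(1/0.57) ≈ 7.6330.
y_gold = 7.6330^0.43 ≈ 2.3964.
c_gold = y_gold − (n+g+δ)·k_gold = 2.3964 − 0.135·7.6330 ≈ 1.3659.

c_gold ≈ 1.366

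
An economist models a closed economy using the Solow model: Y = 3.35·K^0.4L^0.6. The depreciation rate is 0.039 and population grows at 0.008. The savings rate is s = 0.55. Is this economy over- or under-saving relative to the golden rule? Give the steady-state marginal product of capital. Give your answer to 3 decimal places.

n + δ = 0.008 + 0.039 = 0.047.
Steady-state k*: s·A·k^0.4 = 0.047·k gives k* = (0.55·3.35/0.047)^(1/0.6) ≈ 452.3932.
MPK = 0.4·3.35·452.3932^(-0.6) ≈ 0.0342.
MPK < n+δ = 0.047, so the economy is dynamically inefficient (over-saving).

over-saving; MPK ≈ 0.034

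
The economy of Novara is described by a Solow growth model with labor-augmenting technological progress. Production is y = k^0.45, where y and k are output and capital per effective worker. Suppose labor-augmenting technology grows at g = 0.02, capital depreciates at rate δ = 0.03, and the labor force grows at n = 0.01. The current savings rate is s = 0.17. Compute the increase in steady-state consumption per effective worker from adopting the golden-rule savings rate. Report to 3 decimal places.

Break-even investment rate: n + g + δ = 0.01 + 0.02 + 0.03 = 0.06.
Current steady state (s = 0.17): k* = (0.17/0.06)^(1/0.55) ≈ 6.6429, y* = 6.6429^0.45 ≈ 2.3446, c* = (1−0.17)·2.3446 ≈ 1.9460.
Golden rule sets MPK = n+g+δ: 0.45·k^(0.45−1) = 0.06, so k_gold = (0.45/0.06)^(1/0.55) ≈ 38.9960.
y_gold = 38.9960^0.45 ≈ 5.1995, c_gold = y_gold − 0.06·k_gold ≈ 2.8597.
Gain: Δc = 2.8597 − 1.9460 ≈ 0.9137.

Δc ≈ 0.914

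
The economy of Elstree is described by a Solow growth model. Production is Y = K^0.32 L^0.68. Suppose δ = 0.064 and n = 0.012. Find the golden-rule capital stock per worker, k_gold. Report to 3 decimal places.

k_gold ≈ 8.282

Capital per worker breaks even when investment replaces (n + δ)·k; here n + δ = 0.076.
At the golden rule the marginal product of capital equals n+δ: 0.32·k^(0.32−1) = 0.076. Solving, k_gold = (0.32/0.076)^(1/0.68) ≈ 8.2821.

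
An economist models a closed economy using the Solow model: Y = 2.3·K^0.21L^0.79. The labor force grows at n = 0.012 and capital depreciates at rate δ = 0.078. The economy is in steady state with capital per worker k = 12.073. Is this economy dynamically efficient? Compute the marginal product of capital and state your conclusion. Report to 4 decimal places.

dynamically inefficient; MPK ≈ 0.0675

Capital per worker breaks even when investment replaces (n + δ)·k; here n + δ = 0.09.
MPK = 0.21·2.3·k^(0.21−1) = 0.21·2.3·12.073^(-0.79) ≈ 0.0675.
MPK < 0.09, so the economy is dynamically inefficient (over-saving).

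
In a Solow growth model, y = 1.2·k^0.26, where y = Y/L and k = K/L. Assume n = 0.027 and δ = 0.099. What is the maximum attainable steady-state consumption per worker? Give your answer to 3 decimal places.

Capital per worker breaks even when investment replaces (n + δ)·k; here n + δ = 0.126.
Setting f'(k) = n+δ gives 0.26·1.2·k^(0.26−1) = 0.126, hence k_gold = (0.26·1.2/0.126)^(1/0.74) ≈ 3.4052.
y_gold = 1.2·3.4052^0.26 ≈ 1.6502.
c_gold = y_gold − (n+δ)·k_gold = 1.6502 − 0.126·3.4052 ≈ 1.2212.

c_gold ≈ 1.221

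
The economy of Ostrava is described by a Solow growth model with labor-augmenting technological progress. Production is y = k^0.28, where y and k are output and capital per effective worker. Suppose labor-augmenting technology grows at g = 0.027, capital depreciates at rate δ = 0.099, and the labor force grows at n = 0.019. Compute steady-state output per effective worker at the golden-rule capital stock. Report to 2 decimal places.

y_gold ≈ 1.29

Break-even investment rate: n + g + δ = 0.019 + 0.027 + 0.099 = 0.145.
Setting f'(k) = n+g+δ gives 0.28·k^(0.28−1) = 0.145, hence k_gold = (0.28/0.145)^(1/0.72) ≈ 2.4942.
Output: y_gold = k_gold^0.28 = 2.4942^0.28 ≈ 1.2916.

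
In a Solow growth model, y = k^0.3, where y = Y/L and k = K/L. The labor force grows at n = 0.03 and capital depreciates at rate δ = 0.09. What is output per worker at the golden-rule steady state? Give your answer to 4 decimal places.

y_gold ≈ 1.4810

The effective depreciation rate is n + δ = 0.03 + 0.09 = 0.12.
At the golden rule the marginal product of capital equals n+δ: 0.3·k^(0.3−1) = 0.12. Solving, k_gold = (0.3/0.12)^(1/0.7) ≈ 3.7024.
Output: y_gold = k_gold^0.3 = 3.7024^0.3 ≈ 1.4810.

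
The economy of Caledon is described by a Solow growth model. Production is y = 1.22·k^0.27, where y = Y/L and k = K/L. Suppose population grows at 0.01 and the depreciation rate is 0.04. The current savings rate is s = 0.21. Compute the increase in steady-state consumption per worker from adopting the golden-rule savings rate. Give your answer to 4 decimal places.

Δc ≈ 0.0248

The effective depreciation rate is n + δ = 0.01 + 0.04 = 0.05.
Current steady state (s = 0.21): k* = (0.21·1.22/0.05)^(1/0.73) ≈ 9.3771, y* = 1.22·9.3771^0.27 ≈ 2.2326, c* = (1−0.21)·2.2326 ≈ 1.7638.
Golden rule sets MPK = n+δ: 0.27·1.22·k^(0.27−1) = 0.05, so k_gold = (0.27·1.22/0.05)^(1/0.73) ≈ 13.2306.
y_gold = 1.22·13.2306^0.27 ≈ 2.4501, c_gold = y_gold − 0.05·k_gold ≈ 1.7886.
Gain: Δc = 1.7886 − 1.7638 ≈ 0.0248.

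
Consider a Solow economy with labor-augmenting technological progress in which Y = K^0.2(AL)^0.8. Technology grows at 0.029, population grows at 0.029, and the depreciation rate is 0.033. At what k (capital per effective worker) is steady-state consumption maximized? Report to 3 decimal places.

Break-even investment rate: n + g + δ = 0.029 + 0.029 + 0.033 = 0.091.
At the golden rule the marginal product of capital equals n+g+δ: 0.2·k^(0.2−1) = 0.091. Solving, k_gold = (0.2/0.091)^(1/0.8) ≈ 2.6760.

k_gold ≈ 2.676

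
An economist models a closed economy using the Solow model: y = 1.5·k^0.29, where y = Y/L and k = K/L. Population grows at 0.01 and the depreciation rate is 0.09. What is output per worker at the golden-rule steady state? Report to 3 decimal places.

Break-even investment rate: n + δ = 0.01 + 0.09 = 0.1.
Maximizing c = f(k) − (n+δ)·k gives f'(k) = n+δ, i.e. 0.29·1.5·k^(0.29−1) = 0.1, so k_gold = (0.29·1.5/0.1)^(1/0.71) ≈ 7.9301.
Output: y_gold = 1.5·k_gold^0.29 = 1.5·7.9301^0.29 ≈ 2.7345.

y_gold ≈ 2.735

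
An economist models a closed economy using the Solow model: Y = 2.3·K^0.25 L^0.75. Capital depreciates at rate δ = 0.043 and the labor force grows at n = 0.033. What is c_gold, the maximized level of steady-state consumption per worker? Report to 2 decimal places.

n + δ = 0.033 + 0.043 = 0.076.
Setting f'(k) = n+δ gives 0.25·2.3·k^(0.25−1) = 0.076, hence k_gold = (0.25·2.3/0.076)^(1/0.75) ≈ 14.8527.
y_gold = 2.3·14.8527^0.25 ≈ 4.5152.
c_gold = y_gold − (n+δ)·k_gold = 4.5152 − 0.076·14.8527 ≈ 3.3864.

c_gold ≈ 3.39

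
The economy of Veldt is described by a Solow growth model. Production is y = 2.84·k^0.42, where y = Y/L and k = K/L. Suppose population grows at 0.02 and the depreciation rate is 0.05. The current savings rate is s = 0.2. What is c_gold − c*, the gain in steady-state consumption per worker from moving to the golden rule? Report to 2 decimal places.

The effective depreciation rate is n + δ = 0.02 + 0.05 = 0.07.
Current steady state (s = 0.2): k* = (0.2·2.84/0.07)^(1/0.58) ≈ 36.9550, y* = 2.84·36.9550^0.42 ≈ 12.9342, c* = (1−0.2)·12.9342 ≈ 10.3474.
At the golden rule the marginal product of capital equals n+δ: 0.42·2.84·k^(0.42−1) = 0.07. Solving, k_gold = (0.42·2.84/0.07)^(1/0.58) ≈ 132.8078.
y_gold = 2.84·132.8078^0.42 ≈ 22.1346, c_gold = y_gold − 0.07·k_gold ≈ 12.8381.
Gain: Δc = 12.8381 − 10.3474 ≈ 2.4907.

Δc ≈ 2.49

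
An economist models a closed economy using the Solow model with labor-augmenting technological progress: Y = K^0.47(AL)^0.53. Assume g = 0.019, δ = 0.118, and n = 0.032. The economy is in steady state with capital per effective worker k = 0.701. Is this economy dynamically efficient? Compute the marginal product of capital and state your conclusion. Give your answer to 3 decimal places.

The effective depreciation rate is n + g + δ = 0.032 + 0.019 + 0.118 = 0.169.
MPK = 0.47·k^(0.47−1) = 0.47·0.701^(-0.53) ≈ 0.5674.
MPK > 0.169, so the economy is dynamically efficient (under-saving).

dynamically efficient; MPK ≈ 0.567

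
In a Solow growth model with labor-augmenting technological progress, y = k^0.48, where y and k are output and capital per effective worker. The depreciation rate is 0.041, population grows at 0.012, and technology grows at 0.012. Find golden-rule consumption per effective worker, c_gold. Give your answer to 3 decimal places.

n + g + δ = 0.012 + 0.012 + 0.041 = 0.065.
Maximizing c = f(k) − (n+g+δ)·k gives f'(k) = n+g+δ, i.e. 0.48·k^(0.48−1) = 0.065, so k_gold = (0.48/0.065)^(1/0.52) ≈ 46.7586.
y_gold = 46.7586^0.48 ≈ 6.3319.
c_gold = y_gold − (n+g+δ)·k_gold = 6.3319 − 0.065·46.7586 ≈ 3.2926.

c_gold ≈ 3.293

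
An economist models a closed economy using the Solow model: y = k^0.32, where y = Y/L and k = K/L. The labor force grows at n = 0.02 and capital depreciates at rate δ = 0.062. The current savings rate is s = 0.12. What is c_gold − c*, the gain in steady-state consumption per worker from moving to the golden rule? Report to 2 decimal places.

Capital per worker breaks even when investment replaces (n + δ)·k; here n + δ = 0.082.
Current steady state (s = 0.12): k* = (0.12/0.082)^(1/0.68) ≈ 1.7506, y* = 1.7506^0.32 ≈ 1.1962, c* = (1−0.12)·1.1962 ≈ 1.0527.
Maximizing c = f(k) − (n+δ)·k gives f'(k) = n+δ, i.e. 0.32·k^(0.32−1) = 0.082, so k_gold = (0.32/0.082)^(1/0.68) ≈ 7.4065.
y_gold = 7.4065^0.32 ≈ 1.8979, c_gold = y_gold − 0.082·k_gold ≈ 1.2906.
Gain: Δc = 1.2906 − 1.0527 ≈ 0.2379.

Δc ≈ 0.24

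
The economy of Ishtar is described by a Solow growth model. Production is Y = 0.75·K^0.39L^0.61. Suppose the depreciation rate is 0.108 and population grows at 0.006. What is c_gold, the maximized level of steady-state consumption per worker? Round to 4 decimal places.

c_gold ≈ 0.8356

The effective depreciation rate is n + δ = 0.006 + 0.108 = 0.114.
Setting f'(k) = n+δ gives 0.39·0.75·k^(0.39−1) = 0.114, hence k_gold = (0.39·0.75/0.114)^(1/0.61) ≈ 4.6866.
y_gold = 0.75·4.6866^0.39 ≈ 1.3699.
c_gold = y_gold − (n+δ)·k_gold = 1.3699 − 0.114·4.6866 ≈ 0.8356.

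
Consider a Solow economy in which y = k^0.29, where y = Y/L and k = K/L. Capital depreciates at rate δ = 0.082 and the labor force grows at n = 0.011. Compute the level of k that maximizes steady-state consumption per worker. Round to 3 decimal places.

k_gold ≈ 4.962

The effective depreciation rate is n + δ = 0.011 + 0.082 = 0.093.
Golden rule sets MPK = n+δ: 0.29·k^(0.29−1) = 0.093, so k_gold = (0.29/0.093)^(1/0.71) ≈ 4.9620.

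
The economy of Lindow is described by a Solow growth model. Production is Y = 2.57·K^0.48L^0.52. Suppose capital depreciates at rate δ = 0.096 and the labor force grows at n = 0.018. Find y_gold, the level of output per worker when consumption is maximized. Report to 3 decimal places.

n + δ = 0.018 + 0.096 = 0.114.
Golden rule sets MPK = n+δ: 0.48·2.57·k^(0.48−1) = 0.114, so k_gold = (0.48·2.57/0.114)^(1/0.52) ≈ 97.4944.
Output: y_gold = 2.57·k_gold^0.48 = 2.57·97.4944^0.48 ≈ 23.1549.

y_gold ≈ 23.155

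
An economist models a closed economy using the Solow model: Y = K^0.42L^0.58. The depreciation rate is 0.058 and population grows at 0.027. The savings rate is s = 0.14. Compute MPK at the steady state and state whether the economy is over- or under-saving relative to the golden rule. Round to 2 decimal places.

n + δ = 0.027 + 0.058 = 0.085.
Steady-state k*: s·k^0.42 = 0.085·k gives k* = (0.14/0.085)^(1/0.58) ≈ 2.3639.
MPK = 0.42·2.3639^(-0.58) ≈ 0.2550.
MPK > n+δ = 0.085, so the economy is dynamically efficient (under-saving).

under-saving; MPK ≈ 0.25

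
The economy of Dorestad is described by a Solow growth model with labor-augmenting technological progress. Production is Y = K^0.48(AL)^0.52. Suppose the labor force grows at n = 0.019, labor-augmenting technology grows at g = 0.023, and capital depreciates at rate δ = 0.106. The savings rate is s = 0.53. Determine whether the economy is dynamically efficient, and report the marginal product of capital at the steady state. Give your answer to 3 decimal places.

n + g + δ = 0.019 + 0.023 + 0.106 = 0.148.
Steady-state k*: s·k^0.48 = 0.148·k gives k* = (0.53/0.148)^(1/0.52) ≈ 11.6255.
MPK = 0.48·11.6255^(-0.52) ≈ 0.1340.
MPK < n+g+δ = 0.148, so the economy is dynamically inefficient (over-saving).

dynamically inefficient; MPK ≈ 0.134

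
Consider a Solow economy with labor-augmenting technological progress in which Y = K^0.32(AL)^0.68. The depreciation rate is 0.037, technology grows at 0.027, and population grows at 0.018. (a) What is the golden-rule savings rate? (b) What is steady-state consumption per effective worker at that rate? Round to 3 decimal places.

(a) s_gold = 0.320; (b) c_gold ≈ 1.291

Capital per effective worker breaks even when investment replaces (n + g + δ)·k; here n + g + δ = 0.082.
For Cobb-Douglas, s_gold equals capital's share: s_gold = 0.32.
Setting f'(k) = n+g+δ gives 0.32·k^(0.32−1) = 0.082, hence k_gold = (0.32/0.082)^(1/0.68) ≈ 7.4065.
y_gold = 7.4065^0.32 ≈ 1.8979; c_gold = (1−0.32)·y_gold ≈ 1.2906.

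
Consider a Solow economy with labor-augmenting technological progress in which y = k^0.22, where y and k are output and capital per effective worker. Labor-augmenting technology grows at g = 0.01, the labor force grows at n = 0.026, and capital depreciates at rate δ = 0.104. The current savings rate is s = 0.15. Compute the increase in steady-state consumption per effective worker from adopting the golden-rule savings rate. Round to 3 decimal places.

Δc ≈ 0.019

n + g + δ = 0.026 + 0.01 + 0.104 = 0.14.
Current steady state (s = 0.15): k* = (0.15/0.14)^(1/0.78) ≈ 1.0925, y* = 1.0925^0.22 ≈ 1.0197, c* = (1−0.15)·1.0197 ≈ 0.8667.
At the golden rule the marginal product of capital equals n+g+δ: 0.22·k^(0.22−1) = 0.14. Solving, k_gold = (0.22/0.14)^(1/0.78) ≈ 1.7851.
y_gold = 1.7851^0.22 ≈ 1.1360, c_gold = y_gold − 0.14·k_gold ≈ 0.8861.
Gain: Δc = 0.8861 − 0.8667 ≈ 0.0194.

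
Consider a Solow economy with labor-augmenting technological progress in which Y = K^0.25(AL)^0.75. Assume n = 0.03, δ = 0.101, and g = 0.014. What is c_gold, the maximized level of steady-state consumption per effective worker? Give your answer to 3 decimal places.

c_gold ≈ 0.899

The effective depreciation rate is n + g + δ = 0.03 + 0.014 + 0.101 = 0.145.
Golden rule sets MPK = n+g+δ: 0.25·k^(0.25−1) = 0.145, so k_gold = (0.25/0.145)^(1/0.75) ≈ 2.0674.
y_gold = 2.0674^0.25 ≈ 1.1991.
c_gold = y_gold − (n+g+δ)·k_gold = 1.1991 − 0.145·2.0674 ≈ 0.8993.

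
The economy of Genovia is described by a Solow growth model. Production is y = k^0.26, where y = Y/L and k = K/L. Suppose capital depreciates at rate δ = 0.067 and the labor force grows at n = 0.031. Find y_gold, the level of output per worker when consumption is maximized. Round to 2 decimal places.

n + δ = 0.031 + 0.067 = 0.098.
Maximizing c = f(k) − (n+δ)·k gives f'(k) = n+δ, i.e. 0.26·k^(0.26−1) = 0.098, so k_gold = (0.26/0.098)^(1/0.74) ≈ 3.7379.
Output: y_gold = k_gold^0.26 = 3.7379^0.26 ≈ 1.4089.

y_gold ≈ 1.41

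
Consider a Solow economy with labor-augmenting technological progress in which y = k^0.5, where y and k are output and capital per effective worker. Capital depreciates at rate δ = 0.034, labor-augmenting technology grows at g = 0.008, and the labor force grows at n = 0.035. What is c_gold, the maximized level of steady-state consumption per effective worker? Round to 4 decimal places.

c_gold ≈ 3.2468

The effective depreciation rate is n + g + δ = 0.035 + 0.008 + 0.034 = 0.077.
Golden rule sets MPK = n+g+δ: 0.5·k^(0.5−1) = 0.077, so k_gold = (0.5/0.077)^(1/0.5) ≈ 42.1656.
y_gold = 42.1656^0.5 ≈ 6.4935.
c_gold = y_gold − (n+g+δ)·k_gold = 6.4935 − 0.077·42.1656 ≈ 3.2468.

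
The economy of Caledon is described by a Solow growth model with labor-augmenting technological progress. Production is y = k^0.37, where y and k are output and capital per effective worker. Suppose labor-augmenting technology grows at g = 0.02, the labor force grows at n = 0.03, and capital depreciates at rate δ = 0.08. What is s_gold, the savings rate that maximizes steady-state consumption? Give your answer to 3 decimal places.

s_gold = 0.370

The effective depreciation rate is n + g + δ = 0.03 + 0.02 + 0.08 = 0.13.
At the golden rule MPK = n+g+δ, and in any Cobb-Douglas steady state s = (n+g+δ)·k/y = MPK·k/y = capital's share 0.37.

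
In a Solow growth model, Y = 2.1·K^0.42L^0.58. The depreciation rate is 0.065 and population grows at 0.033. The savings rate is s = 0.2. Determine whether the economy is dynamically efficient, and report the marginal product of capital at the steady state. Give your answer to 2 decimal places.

dynamically efficient; MPK ≈ 0.21

Break-even investment rate: n + δ = 0.033 + 0.065 = 0.098.
Steady-state k*: s·A·k^0.42 = 0.098·k gives k* = (0.2·2.1/0.098)^(1/0.58) ≈ 12.2941.
MPK = 0.42·2.1·12.2941^(-0.58) ≈ 0.2058.
MPK > n+δ = 0.098, so the economy is dynamically efficient (under-saving).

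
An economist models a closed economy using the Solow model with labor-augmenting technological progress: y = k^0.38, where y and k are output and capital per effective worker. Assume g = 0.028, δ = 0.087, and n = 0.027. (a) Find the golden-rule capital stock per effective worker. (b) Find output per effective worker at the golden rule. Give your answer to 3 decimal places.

The effective depreciation rate is n + g + δ = 0.027 + 0.028 + 0.087 = 0.142.
Setting f'(k) = n+g+δ gives 0.38·k^(0.38−1) = 0.142, hence k_gold = (0.38/0.142)^(1/0.62) ≈ 4.8922.
y_gold = 4.8922^0.38 ≈ 1.8282.

(a) k_gold ≈ 4.892; (b) y_gold ≈ 1.828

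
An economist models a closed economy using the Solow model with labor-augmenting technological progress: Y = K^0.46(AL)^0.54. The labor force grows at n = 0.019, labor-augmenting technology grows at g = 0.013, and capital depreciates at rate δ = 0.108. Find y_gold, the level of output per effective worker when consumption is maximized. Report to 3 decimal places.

The effective depreciation rate is n + g + δ = 0.019 + 0.013 + 0.108 = 0.14.
Maximizing c = f(k) − (n+g+δ)·k gives f'(k) = n+g+δ, i.e. 0.46·k^(0.46−1) = 0.14, so k_gold = (0.46/0.14)^(1/0.54) ≈ 9.0515.
Output: y_gold = k_gold^0.46 = 9.0515^0.46 ≈ 2.7548.

y_gold ≈ 2.755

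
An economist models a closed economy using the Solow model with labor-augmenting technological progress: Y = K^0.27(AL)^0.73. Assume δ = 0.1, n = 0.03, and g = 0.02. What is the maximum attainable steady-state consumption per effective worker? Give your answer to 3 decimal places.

Break-even investment rate: n + g + δ = 0.03 + 0.02 + 0.1 = 0.15.
Setting f'(k) = n+g+δ gives 0.27·k^(0.27−1) = 0.15, hence k_gold = (0.27/0.15)^(1/0.73) ≈ 2.2371.
y_gold = 2.2371^0.27 ≈ 1.2428.
c_gold = y_gold − (n+g+δ)·k_gold = 1.2428 − 0.15·2.2371 ≈ 0.9073.

c_gold ≈ 0.907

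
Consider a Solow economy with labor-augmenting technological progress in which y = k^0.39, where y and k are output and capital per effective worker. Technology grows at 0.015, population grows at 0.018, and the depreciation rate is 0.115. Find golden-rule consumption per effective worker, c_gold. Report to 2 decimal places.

c_gold ≈ 1.13

Break-even investment rate: n + g + δ = 0.018 + 0.015 + 0.115 = 0.148.
Setting f'(k) = n+g+δ gives 0.39·k^(0.39−1) = 0.148, hence k_gold = (0.39/0.148)^(1/0.61) ≈ 4.8960.
y_gold = 4.8960^0.39 ≈ 1.8580.
c_gold = y_gold − (n+g+δ)·k_gold = 1.8580 − 0.148·4.8960 ≈ 1.1334.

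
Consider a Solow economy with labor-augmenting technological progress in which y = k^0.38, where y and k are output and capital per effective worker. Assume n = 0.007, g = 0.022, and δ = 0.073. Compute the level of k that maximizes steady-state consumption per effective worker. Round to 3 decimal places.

The effective depreciation rate is n + g + δ = 0.007 + 0.022 + 0.073 = 0.102.
Maximizing c = f(k) − (n+g+δ)·k gives f'(k) = n+g+δ, i.e. 0.38·k^(0.38−1) = 0.102, so k_gold = (0.38/0.102)^(1/0.62) ≈ 8.3419.

k_gold ≈ 8.342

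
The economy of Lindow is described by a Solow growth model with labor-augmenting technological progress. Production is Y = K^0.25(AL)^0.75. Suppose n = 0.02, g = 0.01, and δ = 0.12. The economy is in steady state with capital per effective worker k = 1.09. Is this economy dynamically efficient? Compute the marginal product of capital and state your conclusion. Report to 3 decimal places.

dynamically efficient; MPK ≈ 0.234

Break-even investment rate: n + g + δ = 0.02 + 0.01 + 0.12 = 0.15.
MPK = 0.25·k^(0.25−1) = 0.25·1.09^(-0.75) ≈ 0.2344.
MPK > 0.15, so the economy is dynamically efficient (under-saving).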